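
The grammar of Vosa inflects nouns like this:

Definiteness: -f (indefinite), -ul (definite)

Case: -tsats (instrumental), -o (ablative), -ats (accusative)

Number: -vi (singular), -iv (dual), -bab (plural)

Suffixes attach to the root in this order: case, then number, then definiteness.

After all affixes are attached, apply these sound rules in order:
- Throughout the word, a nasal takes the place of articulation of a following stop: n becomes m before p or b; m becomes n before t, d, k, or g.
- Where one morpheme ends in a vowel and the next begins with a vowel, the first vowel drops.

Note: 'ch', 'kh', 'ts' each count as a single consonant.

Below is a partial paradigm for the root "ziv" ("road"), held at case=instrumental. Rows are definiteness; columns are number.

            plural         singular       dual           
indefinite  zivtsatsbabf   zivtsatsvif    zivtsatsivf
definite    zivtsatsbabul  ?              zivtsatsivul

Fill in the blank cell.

Attach case instrumental -tsats → zivtsats.
Attach number singular -vi → zivtsatsvi.
Attach definiteness definite -ul → zivtsatsviul.
Nasal assimilation: no change.
Apply vowel deletion: zivtsatsviul → zivtsatsvul.

zivtsatsvul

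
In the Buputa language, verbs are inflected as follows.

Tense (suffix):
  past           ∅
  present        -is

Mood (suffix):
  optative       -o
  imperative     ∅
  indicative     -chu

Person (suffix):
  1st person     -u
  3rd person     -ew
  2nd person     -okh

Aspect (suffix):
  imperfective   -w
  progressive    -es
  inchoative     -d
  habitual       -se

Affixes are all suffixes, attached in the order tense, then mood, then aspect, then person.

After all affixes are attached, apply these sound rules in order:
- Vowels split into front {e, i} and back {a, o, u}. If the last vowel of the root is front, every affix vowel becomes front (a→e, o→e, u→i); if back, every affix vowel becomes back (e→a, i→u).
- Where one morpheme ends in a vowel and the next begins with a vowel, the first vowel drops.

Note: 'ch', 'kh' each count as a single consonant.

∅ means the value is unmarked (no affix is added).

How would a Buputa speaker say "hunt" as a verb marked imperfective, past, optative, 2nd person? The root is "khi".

tense = past: zero marking, form stays khi.
Attach mood optative -o → khio.
Attach aspect imperfective -w → khiow.
Attach person 2nd person -okh → khiowokh.
Apply vowel harmony: khiowokh → khiewekh.
Apply vowel deletion: khiewekh → khewekh.

khewekh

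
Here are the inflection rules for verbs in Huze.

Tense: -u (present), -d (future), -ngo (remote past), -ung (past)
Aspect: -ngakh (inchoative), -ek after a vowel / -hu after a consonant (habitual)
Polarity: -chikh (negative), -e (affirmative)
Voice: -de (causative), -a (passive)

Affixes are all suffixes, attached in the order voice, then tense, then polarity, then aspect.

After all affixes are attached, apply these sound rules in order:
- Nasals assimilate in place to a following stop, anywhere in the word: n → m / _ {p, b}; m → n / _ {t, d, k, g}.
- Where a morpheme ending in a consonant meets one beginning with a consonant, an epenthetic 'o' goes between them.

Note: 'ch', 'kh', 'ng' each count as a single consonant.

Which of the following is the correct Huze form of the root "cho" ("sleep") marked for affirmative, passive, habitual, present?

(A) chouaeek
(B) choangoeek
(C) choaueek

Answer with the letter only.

C

Attach voice passive -a → choa.
Attach tense present -u → choau.
Attach polarity affirmative -e → choaue.
Attach aspect habitual -ek (after vowel 'e') → choaueek.
Nasal assimilation: no change.
Epenthesis: no change.
So the correct form is choaueek, option (C).
(B) choangoeek is wrong: it uses remote past instead of present for tense.
(A) chouaeek is wrong: it has the affixes in the wrong order.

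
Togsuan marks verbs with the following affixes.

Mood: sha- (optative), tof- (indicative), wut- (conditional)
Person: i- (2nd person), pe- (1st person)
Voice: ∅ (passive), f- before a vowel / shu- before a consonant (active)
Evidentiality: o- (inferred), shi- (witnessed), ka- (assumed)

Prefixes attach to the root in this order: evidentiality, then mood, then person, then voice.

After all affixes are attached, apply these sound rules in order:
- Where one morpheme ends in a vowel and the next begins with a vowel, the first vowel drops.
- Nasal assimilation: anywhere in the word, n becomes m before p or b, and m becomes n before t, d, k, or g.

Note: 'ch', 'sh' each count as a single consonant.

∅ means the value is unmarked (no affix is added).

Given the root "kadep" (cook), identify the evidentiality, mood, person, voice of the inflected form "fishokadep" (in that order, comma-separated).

inferred, optative, 2nd person, active

Segment: f-i-sha-o-kadep.
evidentiality: o- → inferred.
mood: sha- → optative.
person: i- → 2nd person.
voice: f/shu- → active.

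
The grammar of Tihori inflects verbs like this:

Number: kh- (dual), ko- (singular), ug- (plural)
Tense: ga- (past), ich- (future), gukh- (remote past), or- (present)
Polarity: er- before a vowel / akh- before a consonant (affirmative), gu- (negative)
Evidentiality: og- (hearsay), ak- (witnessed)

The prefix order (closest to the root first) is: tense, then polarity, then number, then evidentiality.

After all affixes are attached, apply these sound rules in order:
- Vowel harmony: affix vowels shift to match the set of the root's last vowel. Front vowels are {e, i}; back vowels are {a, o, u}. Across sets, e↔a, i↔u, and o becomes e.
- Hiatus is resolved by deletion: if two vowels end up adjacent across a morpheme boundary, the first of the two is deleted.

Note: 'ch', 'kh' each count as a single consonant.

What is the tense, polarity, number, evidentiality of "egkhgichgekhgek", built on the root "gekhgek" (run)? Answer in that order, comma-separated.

Segment: og-kh-gu-ich-gekhgek.
tense: ich- → future.
polarity: gu- → negative.
number: kh- → dual.
evidentiality: og- → hearsay.

future, negative, dual, hearsay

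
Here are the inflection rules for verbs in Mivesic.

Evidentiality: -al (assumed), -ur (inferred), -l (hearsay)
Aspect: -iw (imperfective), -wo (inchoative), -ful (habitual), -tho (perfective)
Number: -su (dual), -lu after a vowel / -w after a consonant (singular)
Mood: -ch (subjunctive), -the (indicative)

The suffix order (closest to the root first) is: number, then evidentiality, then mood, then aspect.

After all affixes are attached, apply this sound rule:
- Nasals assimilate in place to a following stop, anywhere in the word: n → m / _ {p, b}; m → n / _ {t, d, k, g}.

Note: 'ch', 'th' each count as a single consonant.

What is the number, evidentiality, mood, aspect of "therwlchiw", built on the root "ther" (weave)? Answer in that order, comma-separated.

Segment: ther-w-l-ch-iw.
number: -lu/w → singular.
evidentiality: -l → hearsay.
mood: -ch → subjunctive.
aspect: -iw → imperfective.

singular, hearsay, subjunctive, imperfective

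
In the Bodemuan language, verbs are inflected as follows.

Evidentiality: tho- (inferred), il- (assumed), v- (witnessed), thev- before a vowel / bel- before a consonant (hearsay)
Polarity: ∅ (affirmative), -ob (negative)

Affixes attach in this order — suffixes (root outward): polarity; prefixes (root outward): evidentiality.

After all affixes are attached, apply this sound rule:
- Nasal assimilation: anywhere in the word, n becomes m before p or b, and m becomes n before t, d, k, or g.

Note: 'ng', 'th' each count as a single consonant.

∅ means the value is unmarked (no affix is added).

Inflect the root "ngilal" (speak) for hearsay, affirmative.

Attach evidentiality hearsay bel- (before consonant 'ng') → belngilal.
polarity = affirmative: zero marking, form stays belngilal.
Nasal assimilation: no change.

belngilal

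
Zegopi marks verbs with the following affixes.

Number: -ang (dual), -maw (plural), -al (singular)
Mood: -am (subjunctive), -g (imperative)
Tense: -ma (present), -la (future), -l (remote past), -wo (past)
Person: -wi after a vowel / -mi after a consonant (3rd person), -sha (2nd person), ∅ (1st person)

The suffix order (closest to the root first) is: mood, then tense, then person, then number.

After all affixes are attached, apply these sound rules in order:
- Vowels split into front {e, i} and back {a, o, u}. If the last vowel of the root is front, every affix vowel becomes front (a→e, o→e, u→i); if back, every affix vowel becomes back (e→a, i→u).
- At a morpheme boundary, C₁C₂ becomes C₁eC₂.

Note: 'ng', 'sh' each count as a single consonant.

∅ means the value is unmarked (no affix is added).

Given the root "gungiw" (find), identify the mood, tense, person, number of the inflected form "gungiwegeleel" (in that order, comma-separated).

Segment: gungiw-g-la-al.
mood: -g → imperative.
tense: -la → future.
person: ∅ → 1st person.
number: -al → singular.

imperative, future, 1st person, singular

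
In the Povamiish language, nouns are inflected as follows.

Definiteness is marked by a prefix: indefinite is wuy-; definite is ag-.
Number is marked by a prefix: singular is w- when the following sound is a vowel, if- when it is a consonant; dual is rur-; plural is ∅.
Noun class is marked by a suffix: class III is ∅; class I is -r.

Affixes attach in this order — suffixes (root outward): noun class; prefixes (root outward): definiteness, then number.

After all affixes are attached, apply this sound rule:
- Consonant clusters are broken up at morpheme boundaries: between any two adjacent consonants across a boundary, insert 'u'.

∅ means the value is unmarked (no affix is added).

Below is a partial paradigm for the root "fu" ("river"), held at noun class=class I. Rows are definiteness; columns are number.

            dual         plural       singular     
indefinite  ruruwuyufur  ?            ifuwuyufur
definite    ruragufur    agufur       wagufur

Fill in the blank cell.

wuyufur

Attach definiteness indefinite wuy- → wuyfu.
Attach noun class class I -r → wuyfur.
number = plural: zero marking, form stays wuyfur.
Apply epenthesis: wuyfur → wuyufur.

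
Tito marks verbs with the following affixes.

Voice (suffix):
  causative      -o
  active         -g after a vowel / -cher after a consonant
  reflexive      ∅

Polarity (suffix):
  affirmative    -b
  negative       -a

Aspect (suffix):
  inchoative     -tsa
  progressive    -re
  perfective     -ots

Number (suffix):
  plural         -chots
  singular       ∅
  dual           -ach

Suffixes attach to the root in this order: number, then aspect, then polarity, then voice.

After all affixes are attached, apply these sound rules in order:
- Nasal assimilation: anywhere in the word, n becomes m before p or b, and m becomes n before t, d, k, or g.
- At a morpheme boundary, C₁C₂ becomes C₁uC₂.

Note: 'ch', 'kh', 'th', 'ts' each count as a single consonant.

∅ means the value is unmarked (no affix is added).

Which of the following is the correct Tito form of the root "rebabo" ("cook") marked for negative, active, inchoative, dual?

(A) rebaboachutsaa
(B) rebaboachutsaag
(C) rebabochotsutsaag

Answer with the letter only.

Attach number dual -ach → rebaboach.
Attach aspect inchoative -tsa → rebaboachtsa.
Attach polarity negative -a → rebaboachtsaa.
Attach voice active -g (after vowel 'a') → rebaboachtsaag.
Nasal assimilation: no change.
Apply epenthesis: rebaboachtsaag → rebaboachutsaag.
So the correct form is rebaboachutsaag, option (B).
(A) rebaboachutsaa is wrong: it uses reflexive instead of active for voice.
(C) rebabochotsutsaag is wrong: it uses plural instead of dual for number.

B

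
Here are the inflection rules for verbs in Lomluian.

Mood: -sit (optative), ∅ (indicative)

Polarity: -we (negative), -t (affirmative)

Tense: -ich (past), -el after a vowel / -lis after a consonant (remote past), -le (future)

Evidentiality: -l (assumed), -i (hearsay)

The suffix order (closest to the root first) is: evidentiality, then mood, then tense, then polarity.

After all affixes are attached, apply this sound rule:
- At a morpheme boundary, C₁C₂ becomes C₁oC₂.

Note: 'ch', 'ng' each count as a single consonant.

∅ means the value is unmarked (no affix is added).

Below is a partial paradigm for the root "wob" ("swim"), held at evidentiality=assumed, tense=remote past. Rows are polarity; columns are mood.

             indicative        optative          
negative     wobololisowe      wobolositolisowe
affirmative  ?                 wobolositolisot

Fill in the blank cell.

wobololisot

Attach evidentiality assumed -l → wobl.
mood = indicative: zero marking, form stays wobl.
Attach tense remote past -lis (after consonant 'l') → wobllis.
Attach polarity affirmative -t → wobllist.
Apply epenthesis: wobllist → wobololisot.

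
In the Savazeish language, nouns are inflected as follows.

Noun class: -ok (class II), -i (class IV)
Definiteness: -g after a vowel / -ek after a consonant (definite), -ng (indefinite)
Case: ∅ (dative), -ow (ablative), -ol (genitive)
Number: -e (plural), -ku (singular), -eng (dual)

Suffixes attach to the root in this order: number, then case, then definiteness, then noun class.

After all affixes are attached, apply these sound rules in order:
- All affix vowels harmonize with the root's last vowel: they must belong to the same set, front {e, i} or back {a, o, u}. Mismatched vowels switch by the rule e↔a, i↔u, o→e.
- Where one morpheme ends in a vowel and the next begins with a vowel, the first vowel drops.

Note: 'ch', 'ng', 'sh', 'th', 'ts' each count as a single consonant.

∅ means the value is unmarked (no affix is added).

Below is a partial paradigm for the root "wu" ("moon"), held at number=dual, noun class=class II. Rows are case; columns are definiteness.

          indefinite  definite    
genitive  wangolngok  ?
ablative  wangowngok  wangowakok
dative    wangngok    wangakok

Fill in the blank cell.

Attach number dual -eng → wueng.
Attach case genitive -ol → wuengol.
Attach definiteness definite -ek (after consonant 'l') → wuengolek.
Attach noun class class II -ok → wuengolekok.
Apply vowel harmony: wuengolekok → wuangolakok.
Apply vowel deletion: wuangolakok → wangolakok.

wangolakok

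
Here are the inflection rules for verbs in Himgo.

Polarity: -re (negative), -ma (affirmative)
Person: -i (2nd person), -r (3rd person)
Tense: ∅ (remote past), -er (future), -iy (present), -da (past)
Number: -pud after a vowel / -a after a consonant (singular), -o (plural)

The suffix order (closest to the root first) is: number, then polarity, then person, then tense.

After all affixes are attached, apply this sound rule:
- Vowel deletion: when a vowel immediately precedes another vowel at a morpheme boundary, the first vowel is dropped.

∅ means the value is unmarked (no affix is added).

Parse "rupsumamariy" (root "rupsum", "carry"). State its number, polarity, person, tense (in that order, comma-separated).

Segment: rupsum-a-ma-r-iy.
number: -pud/a → singular.
polarity: -ma → affirmative.
person: -r → 3rd person.
tense: -iy → present.

singular, affirmative, 3rd person, present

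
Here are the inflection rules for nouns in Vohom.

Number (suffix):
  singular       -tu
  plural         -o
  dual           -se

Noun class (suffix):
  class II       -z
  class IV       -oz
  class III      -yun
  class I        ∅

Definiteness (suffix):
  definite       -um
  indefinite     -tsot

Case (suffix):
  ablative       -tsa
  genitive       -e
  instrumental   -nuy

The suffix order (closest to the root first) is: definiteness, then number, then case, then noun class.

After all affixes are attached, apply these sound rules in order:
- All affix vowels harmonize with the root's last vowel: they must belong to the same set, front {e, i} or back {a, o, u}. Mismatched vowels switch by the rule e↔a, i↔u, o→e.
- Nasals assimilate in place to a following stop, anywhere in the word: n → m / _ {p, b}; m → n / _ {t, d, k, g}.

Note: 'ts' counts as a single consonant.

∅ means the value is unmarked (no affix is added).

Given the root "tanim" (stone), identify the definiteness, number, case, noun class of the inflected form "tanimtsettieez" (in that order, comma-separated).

Segment: tanim-tsot-tu-e-oz.
definiteness: -tsot → indefinite.
number: -tu → singular.
case: -e → genitive.
noun class: -oz → class IV.

indefinite, singular, genitive, class IV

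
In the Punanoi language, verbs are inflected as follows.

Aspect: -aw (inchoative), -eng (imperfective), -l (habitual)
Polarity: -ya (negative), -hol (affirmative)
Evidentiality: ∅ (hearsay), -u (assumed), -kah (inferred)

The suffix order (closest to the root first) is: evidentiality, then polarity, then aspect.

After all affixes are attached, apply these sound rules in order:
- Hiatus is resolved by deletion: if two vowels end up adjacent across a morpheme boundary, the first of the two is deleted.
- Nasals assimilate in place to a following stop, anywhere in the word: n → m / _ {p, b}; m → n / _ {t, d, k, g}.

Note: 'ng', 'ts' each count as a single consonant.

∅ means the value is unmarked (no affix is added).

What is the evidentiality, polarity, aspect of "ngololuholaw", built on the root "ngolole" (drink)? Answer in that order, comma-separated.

assumed, affirmative, inchoative

Segment: ngolole-u-hol-aw.
evidentiality: -u → assumed.
polarity: -hol → affirmative.
aspect: -aw → inchoative.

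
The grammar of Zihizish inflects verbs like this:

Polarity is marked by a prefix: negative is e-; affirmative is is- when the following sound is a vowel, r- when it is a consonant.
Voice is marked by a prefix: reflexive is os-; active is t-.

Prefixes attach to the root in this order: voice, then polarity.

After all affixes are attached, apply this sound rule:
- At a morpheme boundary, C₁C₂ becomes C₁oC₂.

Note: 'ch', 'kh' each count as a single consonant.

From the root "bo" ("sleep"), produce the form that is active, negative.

Attach voice active t- → tbo.
Attach polarity negative e- → etbo.
Apply epenthesis: etbo → etobo.

etobo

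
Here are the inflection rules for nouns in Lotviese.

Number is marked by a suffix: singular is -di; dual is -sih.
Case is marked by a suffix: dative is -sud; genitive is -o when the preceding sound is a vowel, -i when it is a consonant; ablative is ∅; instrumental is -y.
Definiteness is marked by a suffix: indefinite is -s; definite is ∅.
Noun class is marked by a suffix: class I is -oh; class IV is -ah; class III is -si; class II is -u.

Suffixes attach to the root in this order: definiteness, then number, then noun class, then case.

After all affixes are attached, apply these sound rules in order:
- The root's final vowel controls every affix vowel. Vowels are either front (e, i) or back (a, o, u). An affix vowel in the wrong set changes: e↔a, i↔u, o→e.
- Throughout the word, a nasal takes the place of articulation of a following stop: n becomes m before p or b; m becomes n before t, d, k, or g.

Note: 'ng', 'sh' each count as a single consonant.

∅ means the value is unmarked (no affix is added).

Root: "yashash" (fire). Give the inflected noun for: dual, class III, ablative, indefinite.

Attach definiteness indefinite -s → yashashs.
Attach number dual -sih → yashashssih.
Attach noun class class III -si → yashashssihsi.
case = ablative: zero marking, form stays yashashssihsi.
Apply vowel harmony: yashashssihsi → yashashssuhsu.
Nasal assimilation: no change.

yashashssuhsu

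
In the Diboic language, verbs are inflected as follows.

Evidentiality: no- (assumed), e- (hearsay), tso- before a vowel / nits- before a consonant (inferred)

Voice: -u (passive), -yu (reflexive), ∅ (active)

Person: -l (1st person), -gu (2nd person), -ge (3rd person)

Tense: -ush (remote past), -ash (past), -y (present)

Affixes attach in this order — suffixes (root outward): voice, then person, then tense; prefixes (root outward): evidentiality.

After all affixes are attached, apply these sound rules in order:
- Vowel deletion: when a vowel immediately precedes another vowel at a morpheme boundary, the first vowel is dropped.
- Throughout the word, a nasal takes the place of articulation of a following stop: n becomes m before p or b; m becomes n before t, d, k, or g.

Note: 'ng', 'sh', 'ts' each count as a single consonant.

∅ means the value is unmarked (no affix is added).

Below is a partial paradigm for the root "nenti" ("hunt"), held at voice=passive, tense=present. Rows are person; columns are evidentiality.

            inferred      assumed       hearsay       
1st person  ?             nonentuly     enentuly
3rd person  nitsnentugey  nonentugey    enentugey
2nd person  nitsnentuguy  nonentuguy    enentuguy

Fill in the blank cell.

nitsnentuly

Attach evidentiality inferred nits- (before consonant 'n') → nitsnenti.
Attach voice passive -u → nitsnentiu.
Attach person 1st person -l → nitsnentiul.
Attach tense present -y → nitsnentiuly.
Apply vowel deletion: nitsnentiuly → nitsnentuly.
Nasal assimilation: no change.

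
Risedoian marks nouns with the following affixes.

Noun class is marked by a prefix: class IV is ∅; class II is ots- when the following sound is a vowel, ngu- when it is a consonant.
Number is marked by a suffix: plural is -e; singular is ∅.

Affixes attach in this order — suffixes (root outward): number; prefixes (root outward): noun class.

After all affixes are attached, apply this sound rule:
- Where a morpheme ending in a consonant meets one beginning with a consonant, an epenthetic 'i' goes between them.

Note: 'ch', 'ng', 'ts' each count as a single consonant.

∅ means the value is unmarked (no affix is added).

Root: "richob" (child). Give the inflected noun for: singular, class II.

ngurichob

Attach noun class class II ngu- (before consonant 'r') → ngurichob.
number = singular: zero marking, form stays ngurichob.
Epenthesis: no change.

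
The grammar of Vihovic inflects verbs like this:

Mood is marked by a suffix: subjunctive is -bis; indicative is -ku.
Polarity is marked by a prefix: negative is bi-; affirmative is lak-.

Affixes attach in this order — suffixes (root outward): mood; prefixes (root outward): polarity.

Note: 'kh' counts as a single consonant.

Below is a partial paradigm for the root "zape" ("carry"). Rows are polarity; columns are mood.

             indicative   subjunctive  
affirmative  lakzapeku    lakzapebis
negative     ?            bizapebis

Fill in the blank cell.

Attach polarity negative bi- → bizape.
Attach mood indicative -ku → bizapeku.

bizapeku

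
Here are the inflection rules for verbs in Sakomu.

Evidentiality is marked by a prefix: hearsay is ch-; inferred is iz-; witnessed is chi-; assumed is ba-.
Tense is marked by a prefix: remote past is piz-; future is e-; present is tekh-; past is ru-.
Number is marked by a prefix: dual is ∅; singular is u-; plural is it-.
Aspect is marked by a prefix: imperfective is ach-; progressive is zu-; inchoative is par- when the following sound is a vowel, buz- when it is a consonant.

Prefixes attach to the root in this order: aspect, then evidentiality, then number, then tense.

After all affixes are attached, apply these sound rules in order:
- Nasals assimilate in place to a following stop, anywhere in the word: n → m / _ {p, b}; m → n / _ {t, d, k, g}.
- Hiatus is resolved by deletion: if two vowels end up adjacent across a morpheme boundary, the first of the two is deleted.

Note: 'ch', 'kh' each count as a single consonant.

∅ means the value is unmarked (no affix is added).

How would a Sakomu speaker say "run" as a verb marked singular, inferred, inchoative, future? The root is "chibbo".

izbuzchibbo

Attach aspect inchoative buz- (before consonant 'ch') → buzchibbo.
Attach evidentiality inferred iz- → izbuzchibbo.
Attach number singular u- → uizbuzchibbo.
Attach tense future e- → euizbuzchibbo.
Nasal assimilation: no change.
Apply vowel deletion: euizbuzchibbo → izbuzchibbo.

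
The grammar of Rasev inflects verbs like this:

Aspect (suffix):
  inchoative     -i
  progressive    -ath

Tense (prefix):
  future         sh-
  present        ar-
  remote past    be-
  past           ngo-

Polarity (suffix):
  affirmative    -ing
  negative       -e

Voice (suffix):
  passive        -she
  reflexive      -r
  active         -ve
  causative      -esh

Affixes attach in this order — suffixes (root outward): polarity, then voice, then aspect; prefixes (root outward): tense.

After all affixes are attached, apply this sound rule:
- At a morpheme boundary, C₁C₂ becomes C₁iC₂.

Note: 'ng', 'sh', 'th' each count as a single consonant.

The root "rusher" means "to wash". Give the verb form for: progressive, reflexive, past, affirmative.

ngorusheringirath

Attach tense past ngo- → ngorusher.
Attach polarity affirmative -ing → ngorushering.
Attach voice reflexive -r → ngorusheringr.
Attach aspect progressive -ath → ngorusheringrath.
Apply epenthesis: ngorusheringrath → ngorusheringirath.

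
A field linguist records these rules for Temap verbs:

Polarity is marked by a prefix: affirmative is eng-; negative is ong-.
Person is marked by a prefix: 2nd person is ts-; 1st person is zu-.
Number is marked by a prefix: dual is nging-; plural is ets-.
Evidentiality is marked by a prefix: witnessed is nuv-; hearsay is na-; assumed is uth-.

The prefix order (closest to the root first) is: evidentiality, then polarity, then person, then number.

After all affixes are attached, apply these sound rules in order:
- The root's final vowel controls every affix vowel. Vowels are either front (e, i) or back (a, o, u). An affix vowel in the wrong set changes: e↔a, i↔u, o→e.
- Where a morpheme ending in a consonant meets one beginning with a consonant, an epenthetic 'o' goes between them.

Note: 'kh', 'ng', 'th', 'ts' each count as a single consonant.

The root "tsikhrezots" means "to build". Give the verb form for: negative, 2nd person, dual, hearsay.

Attach evidentiality hearsay na- → natsikhrezots.
Attach polarity negative ong- → ongnatsikhrezots.
Attach person 2nd person ts- → tsongnatsikhrezots.
Attach number dual nging- → ngingtsongnatsikhrezots.
Apply vowel harmony: ngingtsongnatsikhrezots → ngungtsongnatsikhrezots.
Apply epenthesis: ngungtsongnatsikhrezots → ngungotsongonatsikhrezots.

ngungotsongonatsikhrezots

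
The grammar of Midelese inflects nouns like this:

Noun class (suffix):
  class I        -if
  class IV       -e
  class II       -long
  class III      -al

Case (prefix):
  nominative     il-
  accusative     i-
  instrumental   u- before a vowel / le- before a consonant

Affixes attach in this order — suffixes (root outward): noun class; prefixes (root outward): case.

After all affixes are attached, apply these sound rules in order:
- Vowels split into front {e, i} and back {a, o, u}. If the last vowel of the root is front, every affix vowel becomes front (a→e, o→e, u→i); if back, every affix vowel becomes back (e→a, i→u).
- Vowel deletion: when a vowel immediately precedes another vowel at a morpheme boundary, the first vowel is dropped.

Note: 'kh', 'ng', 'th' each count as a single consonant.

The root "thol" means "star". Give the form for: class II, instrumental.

lathollong

Attach noun class class II -long → thollong.
Attach case instrumental le- (before consonant 'th') → lethollong.
Apply vowel harmony: lethollong → lathollong.
Vowel deletion: no change.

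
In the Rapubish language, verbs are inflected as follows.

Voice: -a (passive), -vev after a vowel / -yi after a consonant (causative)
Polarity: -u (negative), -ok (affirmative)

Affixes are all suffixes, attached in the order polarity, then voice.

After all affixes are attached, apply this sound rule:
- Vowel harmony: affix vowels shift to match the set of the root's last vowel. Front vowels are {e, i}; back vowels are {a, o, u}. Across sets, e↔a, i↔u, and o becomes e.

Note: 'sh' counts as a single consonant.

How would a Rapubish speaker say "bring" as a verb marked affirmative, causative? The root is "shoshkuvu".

Attach polarity affirmative -ok → shoshkuvuok.
Attach voice causative -yi (after consonant 'k') → shoshkuvuokyi.
Apply vowel harmony: shoshkuvuokyi → shoshkuvuokyu.

shoshkuvuokyu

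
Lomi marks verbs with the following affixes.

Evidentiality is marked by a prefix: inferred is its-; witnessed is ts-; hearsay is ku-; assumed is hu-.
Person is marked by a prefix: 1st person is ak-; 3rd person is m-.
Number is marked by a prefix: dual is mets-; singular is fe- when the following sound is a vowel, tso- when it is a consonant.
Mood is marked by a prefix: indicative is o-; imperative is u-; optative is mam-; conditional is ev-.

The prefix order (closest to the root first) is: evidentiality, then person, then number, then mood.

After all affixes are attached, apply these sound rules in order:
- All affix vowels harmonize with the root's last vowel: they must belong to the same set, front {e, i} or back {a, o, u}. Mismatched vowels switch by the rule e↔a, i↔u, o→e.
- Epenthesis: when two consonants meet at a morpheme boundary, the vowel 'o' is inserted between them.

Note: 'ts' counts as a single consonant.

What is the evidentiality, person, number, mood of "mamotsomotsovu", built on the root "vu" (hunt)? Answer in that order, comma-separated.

witnessed, 3rd person, singular, optative

Segment: mam-tso-m-ts-vu.
evidentiality: ts- → witnessed.
person: m- → 3rd person.
number: fe/tso- → singular.
mood: mam- → optative.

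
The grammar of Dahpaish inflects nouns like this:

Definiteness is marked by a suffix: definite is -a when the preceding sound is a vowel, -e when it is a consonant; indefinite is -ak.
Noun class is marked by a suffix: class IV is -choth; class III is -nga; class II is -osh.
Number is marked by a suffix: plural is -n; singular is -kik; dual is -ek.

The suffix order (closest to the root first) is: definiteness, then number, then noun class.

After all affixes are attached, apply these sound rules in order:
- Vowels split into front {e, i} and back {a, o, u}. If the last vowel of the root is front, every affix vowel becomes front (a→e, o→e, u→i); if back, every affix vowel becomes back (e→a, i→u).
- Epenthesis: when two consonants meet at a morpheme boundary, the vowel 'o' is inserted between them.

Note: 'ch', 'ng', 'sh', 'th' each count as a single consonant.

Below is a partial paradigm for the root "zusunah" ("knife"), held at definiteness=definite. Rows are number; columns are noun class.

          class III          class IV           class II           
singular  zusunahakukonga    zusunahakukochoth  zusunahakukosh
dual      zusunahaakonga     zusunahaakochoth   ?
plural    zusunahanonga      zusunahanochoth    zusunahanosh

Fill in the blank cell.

Attach definiteness definite -e (after consonant 'h') → zusunahe.
Attach number dual -ek → zusunaheek.
Attach noun class class II -osh → zusunaheekosh.
Apply vowel harmony: zusunaheekosh → zusunahaakosh.
Epenthesis: no change.

zusunahaakosh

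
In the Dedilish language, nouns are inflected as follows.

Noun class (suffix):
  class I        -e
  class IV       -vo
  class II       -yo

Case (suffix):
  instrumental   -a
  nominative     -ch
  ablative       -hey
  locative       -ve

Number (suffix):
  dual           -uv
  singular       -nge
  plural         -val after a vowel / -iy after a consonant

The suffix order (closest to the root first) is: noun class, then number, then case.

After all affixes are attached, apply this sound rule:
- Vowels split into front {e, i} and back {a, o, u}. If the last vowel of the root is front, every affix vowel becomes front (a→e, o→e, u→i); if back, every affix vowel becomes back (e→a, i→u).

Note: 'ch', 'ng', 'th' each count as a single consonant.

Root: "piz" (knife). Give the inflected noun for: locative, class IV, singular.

pizvengeve

Attach noun class class IV -vo → pizvo.
Attach number singular -nge → pizvonge.
Attach case locative -ve → pizvongeve.
Apply vowel harmony: pizvongeve → pizvengeve.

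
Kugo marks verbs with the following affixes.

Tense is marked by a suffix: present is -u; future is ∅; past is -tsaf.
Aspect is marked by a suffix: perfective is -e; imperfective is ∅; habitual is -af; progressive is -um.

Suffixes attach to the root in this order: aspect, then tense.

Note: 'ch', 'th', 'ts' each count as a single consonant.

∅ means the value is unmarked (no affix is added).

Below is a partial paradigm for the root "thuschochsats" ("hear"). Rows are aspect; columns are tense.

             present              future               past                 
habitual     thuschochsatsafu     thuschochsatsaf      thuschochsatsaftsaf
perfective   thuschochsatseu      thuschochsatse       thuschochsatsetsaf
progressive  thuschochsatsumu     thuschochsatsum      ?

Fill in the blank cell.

Attach aspect progressive -um → thuschochsatsum.
Attach tense past -tsaf → thuschochsatsumtsaf.

thuschochsatsumtsaf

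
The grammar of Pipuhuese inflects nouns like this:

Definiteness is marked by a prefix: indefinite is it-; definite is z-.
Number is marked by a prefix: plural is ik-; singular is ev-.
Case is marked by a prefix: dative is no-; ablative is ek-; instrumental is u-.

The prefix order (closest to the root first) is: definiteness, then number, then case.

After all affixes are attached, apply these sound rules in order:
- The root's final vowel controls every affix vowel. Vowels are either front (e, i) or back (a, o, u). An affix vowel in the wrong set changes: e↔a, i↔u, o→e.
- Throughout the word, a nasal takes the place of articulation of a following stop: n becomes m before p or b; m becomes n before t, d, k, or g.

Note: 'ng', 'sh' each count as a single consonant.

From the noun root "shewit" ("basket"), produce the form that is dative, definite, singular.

neevzshewit

Attach definiteness definite z- → zshewit.
Attach number singular ev- → evzshewit.
Attach case dative no- → noevzshewit.
Apply vowel harmony: noevzshewit → neevzshewit.
Nasal assimilation: no change.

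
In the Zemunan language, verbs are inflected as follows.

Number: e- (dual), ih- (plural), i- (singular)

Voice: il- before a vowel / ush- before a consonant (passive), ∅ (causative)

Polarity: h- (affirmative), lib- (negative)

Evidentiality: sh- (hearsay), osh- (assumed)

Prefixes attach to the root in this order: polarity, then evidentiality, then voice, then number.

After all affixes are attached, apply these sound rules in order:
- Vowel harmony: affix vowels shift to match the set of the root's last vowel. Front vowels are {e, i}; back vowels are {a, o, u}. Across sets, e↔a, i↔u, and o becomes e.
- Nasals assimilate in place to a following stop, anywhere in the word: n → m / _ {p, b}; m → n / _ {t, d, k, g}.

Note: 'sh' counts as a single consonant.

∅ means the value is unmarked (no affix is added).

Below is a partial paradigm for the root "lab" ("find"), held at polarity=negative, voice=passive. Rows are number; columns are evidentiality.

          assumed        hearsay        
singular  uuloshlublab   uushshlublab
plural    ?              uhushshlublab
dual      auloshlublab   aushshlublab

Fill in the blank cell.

uhuloshlublab

Attach polarity negative lib- → liblab.
Attach evidentiality assumed osh- → oshliblab.
Attach voice passive il- (before vowel 'o') → iloshliblab.
Attach number plural ih- → ihiloshliblab.
Apply vowel harmony: ihiloshliblab → uhuloshlublab.
Nasal assimilation: no change.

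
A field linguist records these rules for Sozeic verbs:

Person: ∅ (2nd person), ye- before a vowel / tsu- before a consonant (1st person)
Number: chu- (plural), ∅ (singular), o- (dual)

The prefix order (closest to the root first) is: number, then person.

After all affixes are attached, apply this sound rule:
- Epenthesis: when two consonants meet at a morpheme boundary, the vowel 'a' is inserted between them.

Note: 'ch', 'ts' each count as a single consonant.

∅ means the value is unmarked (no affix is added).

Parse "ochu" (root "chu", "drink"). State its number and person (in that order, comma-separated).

dual, 2nd person

Segment: o-chu.
number: o- → dual.
person: ∅ → 2nd person.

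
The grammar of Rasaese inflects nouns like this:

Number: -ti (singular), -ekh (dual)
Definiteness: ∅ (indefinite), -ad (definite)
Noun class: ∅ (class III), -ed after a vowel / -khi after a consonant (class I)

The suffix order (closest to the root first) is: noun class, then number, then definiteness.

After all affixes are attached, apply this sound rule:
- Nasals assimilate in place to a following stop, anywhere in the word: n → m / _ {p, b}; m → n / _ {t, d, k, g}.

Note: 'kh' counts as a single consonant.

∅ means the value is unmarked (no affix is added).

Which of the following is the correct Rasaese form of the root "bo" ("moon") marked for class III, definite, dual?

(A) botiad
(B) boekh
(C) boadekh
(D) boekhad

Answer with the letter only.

D

noun class = class III: zero marking, form stays bo.
Attach number dual -ekh → boekh.
Attach definiteness definite -ad → boekhad.
Nasal assimilation: no change.
So the correct form is boekhad, option (D).
(A) botiad is wrong: it uses singular instead of dual for number.
(B) boekh is wrong: it uses indefinite instead of definite for definiteness.
(C) boadekh is wrong: it has the affixes in the wrong order.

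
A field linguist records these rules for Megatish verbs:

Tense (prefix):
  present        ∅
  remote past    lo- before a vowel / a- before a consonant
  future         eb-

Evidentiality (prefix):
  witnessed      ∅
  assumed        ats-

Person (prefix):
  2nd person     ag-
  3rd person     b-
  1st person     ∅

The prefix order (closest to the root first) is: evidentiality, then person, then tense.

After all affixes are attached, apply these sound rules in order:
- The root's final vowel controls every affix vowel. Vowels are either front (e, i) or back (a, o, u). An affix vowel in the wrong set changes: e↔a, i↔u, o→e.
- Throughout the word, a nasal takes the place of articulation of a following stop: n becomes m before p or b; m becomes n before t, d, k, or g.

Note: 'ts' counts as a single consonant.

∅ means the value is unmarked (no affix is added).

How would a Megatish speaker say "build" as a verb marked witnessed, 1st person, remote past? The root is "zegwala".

azegwala

evidentiality = witnessed: zero marking, form stays zegwala.
person = 1st person: zero marking, form stays zegwala.
Attach tense remote past a- (before consonant 'z') → azegwala.
Vowel harmony: no change.
Nasal assimilation: no change.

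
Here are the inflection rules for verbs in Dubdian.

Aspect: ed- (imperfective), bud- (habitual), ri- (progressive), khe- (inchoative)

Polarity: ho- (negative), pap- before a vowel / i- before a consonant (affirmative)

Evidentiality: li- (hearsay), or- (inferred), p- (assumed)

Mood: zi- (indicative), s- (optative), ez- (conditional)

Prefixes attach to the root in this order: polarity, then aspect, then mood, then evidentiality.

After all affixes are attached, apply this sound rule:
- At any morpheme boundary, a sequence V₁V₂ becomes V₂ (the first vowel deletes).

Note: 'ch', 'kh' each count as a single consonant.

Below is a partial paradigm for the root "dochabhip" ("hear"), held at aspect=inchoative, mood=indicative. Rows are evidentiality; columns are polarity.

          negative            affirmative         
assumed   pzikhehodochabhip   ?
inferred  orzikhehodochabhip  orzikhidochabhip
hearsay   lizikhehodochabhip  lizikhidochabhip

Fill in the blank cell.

Attach polarity affirmative i- (before consonant 'd') → idochabhip.
Attach aspect inchoative khe- → kheidochabhip.
Attach mood indicative zi- → zikheidochabhip.
Attach evidentiality assumed p- → pzikheidochabhip.
Apply vowel deletion: pzikheidochabhip → pzikhidochabhip.

pzikhidochabhip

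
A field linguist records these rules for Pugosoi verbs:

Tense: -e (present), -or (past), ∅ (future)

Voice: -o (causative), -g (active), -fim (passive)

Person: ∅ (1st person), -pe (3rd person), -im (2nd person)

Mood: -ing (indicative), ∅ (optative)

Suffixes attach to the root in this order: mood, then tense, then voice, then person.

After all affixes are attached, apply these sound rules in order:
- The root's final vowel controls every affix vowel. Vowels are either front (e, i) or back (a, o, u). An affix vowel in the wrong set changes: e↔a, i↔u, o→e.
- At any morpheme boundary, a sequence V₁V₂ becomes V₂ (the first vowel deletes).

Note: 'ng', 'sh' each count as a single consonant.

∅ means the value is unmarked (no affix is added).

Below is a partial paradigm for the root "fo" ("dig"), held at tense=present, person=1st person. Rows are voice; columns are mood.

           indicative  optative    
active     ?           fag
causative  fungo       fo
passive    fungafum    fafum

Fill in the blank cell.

Attach mood indicative -ing → foing.
Attach tense present -e → foinge.
Attach voice active -g → foingeg.
person = 1st person: zero marking, form stays foingeg.
Apply vowel harmony: foingeg → foungag.
Apply vowel deletion: foungag → fungag.

fungag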